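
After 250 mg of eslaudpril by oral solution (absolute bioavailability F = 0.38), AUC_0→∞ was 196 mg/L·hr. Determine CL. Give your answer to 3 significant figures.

CL = F × Dose / AUC_0→∞
   = 0.38 × 250 / 196 = 0.484694 L/hr

CL = 0.485 L/hr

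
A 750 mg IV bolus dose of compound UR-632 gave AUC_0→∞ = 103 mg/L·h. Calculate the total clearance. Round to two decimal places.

CL = Dose_iv / AUC_0→∞
   = 750 / 103 = 7.28155 L/h

CL = 7.28 L/h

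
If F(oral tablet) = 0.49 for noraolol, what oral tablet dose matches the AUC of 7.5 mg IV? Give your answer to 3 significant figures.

D_oral = 15.3 mg

For equal systemic exposure: F × D_ev = D_iv
D_ev = D_iv / F = 7.5 / 0.49 = 15.3061 mg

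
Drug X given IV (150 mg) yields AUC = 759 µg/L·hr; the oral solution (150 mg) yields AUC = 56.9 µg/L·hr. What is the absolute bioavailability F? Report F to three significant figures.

F = 0.0750

F = (AUC_ev / D_ev) / (AUC_iv / D_iv)
  = (56.9/150) / (759/150)
  = 0.379333 / 5.06 = 0.0750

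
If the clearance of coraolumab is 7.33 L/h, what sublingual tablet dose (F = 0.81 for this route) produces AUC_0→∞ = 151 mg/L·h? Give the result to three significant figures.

Dose = 1370 mg

Dose = CL × AUC_0→∞ / F
     = 7.33 × 151 / 0.81 = 1366.46 mg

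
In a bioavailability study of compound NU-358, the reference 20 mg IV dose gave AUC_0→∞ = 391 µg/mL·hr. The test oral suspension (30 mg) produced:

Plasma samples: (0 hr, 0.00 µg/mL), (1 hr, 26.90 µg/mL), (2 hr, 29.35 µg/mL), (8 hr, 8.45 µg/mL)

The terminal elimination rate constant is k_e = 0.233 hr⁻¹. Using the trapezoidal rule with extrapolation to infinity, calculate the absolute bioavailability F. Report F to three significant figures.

F = 0.326

Trapezoidal AUC_0→8 (oral suspension):
  [0→1]: (0.00+26.90)/2 × 1 = 13.45
  [1→2]: (26.90+29.35)/2 × 1 = 28.125
  [2→8]: (29.35+8.45)/2 × 6 = 113.4
  Sum = 154.975 µg/mL·hr
Tail: C_last/k_e = 8.45/0.233 = 36.266
AUC_0→∞ (oral suspension) = 154.975 + 36.266 = 191.241 µg/mL·hr
F = (AUC_ev/D_ev)/(AUC_iv/D_iv) = (191.241/30)/(391/20) = 6.3747/19.55 = 0.3261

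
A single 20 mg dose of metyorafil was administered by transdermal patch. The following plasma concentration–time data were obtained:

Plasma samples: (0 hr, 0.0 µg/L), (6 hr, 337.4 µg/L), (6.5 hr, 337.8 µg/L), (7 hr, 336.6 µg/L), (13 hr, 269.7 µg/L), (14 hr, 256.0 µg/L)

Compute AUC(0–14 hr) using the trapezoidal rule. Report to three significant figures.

Trapezoidal AUC_0→14:
  [0→6]: (0.0+337.4)/2 × 6 = 1012.2
  [6→6.5]: (337.4+337.8)/2 × 0.5 = 168.8
  [6.5→7]: (337.8+336.6)/2 × 0.5 = 168.6
  [7→13]: (336.6+269.7)/2 × 6 = 1818.9
  [13→14]: (269.7+256.0)/2 × 1 = 262.85
  Sum = 3431.35 µg/L·hr

AUC = 3430 µg/L·hr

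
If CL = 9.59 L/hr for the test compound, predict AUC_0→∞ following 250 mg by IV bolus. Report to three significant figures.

AUC_0→∞ = Dose_iv / CL
        = 250 / 9.59 = 26.0688 mg/L·hr

AUC = 26.1 mg/L·hr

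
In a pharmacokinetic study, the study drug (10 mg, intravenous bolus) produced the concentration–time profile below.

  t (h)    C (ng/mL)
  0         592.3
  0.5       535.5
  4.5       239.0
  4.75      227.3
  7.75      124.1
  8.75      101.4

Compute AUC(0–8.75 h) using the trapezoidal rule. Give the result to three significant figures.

Trapezoidal AUC_0→8.75:
  [0→0.5]: (592.3+535.5)/2 × 0.5 = 281.95
  [0.5→4.5]: (535.5+239.0)/2 × 4 = 1549.0
  [4.5→4.75]: (239.0+227.3)/2 × 0.25 = 58.2875
  [4.75→7.75]: (227.3+124.1)/2 × 3 = 527.1
  [7.75→8.75]: (124.1+101.4)/2 × 1 = 112.75
  Sum = 2529.0875 ng/mL·h

AUC = 2530 ng/mL·h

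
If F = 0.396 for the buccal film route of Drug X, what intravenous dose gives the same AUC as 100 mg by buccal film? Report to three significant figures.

D_iv = 39.6 mg

Systemic exposure from an extravascular dose = F × D_ev, so the equivalent IV dose is F × D_ev.
D_iv = F × D_ev = 0.396 × 100 = 39.6 mg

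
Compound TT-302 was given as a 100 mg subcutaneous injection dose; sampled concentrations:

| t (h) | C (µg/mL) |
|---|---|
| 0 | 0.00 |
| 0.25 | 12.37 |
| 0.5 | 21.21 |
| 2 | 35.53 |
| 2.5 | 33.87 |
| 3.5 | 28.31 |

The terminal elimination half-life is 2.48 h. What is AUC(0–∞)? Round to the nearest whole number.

Trapezoidal AUC_0→3.5:
  [0→0.25]: (0.00+12.37)/2 × 0.25 = 1.54625
  [0.25→0.5]: (12.37+21.21)/2 × 0.25 = 4.1975
  [0.5→2]: (21.21+35.53)/2 × 1.5 = 42.555
  [2→2.5]: (35.53+33.87)/2 × 0.5 = 17.35
  [2.5→3.5]: (33.87+28.31)/2 × 1 = 31.09
  Sum = 96.73875 µg/mL·h
k_e = ln2 / t½ = 0.693147 / 2.48 = 0.2795 h^-1
Extrapolated tail: C_last / k_e = 28.31 / 0.2795 = 101.288
AUC_0→∞ = 96.73875 + 101.288 = 198.02675 µg/mL·h

AUC = 198 µg/mL·h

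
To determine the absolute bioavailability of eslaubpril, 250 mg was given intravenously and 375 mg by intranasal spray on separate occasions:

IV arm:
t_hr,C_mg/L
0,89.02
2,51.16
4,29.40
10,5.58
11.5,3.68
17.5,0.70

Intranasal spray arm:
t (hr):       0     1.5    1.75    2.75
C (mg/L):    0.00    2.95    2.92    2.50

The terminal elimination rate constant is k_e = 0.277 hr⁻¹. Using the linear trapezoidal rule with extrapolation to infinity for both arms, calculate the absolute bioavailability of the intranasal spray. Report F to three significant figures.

Trapezoidal AUC_0→17.5 (IV):
  [0→2]: (89.02+51.16)/2 × 2 = 140.18
  [2→4]: (51.16+29.40)/2 × 2 = 80.56
  [4→10]: (29.40+5.58)/2 × 6 = 104.94
  [10→11.5]: (5.58+3.68)/2 × 1.5 = 6.945
  [11.5→17.5]: (3.68+0.70)/2 × 6 = 13.14
  Sum = 345.765 mg/L·hr
IV tail: 0.70/0.277 = 2.527; AUC_iv,0→∞ = 345.765 + 2.527 = 348.292 mg/L·hr
Trapezoidal AUC_0→2.75 (intranasal spray):
  [0→1.5]: (0.00+2.95)/2 × 1.5 = 2.2125
  [1.5→1.75]: (2.95+2.92)/2 × 0.25 = 0.73375
  [1.75→2.75]: (2.92+2.50)/2 × 1 = 2.71
  Sum = 5.65625 mg/L·hr
intranasal spray tail: 2.50/0.277 = 9.025; AUC_ev,0→∞ = 5.65625 + 9.025 = 14.68125 mg/L·hr
F = (AUC_ev/D_ev)/(AUC_iv/D_iv) = (14.68125/375)/(348.292/250) = 0.03915/1.393168 = 0.0281

F = 0.0281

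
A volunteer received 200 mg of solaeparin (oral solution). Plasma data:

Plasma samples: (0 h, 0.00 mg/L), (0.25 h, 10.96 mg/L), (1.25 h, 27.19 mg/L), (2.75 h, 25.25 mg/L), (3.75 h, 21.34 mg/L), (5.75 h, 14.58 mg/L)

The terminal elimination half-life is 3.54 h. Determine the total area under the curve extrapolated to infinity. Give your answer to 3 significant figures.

AUC = 193 mg/L·h

Trapezoidal AUC_0→5.75:
  [0→0.25]: (0.00+10.96)/2 × 0.25 = 1.37
  [0.25→1.25]: (10.96+27.19)/2 × 1 = 19.075
  [1.25→2.75]: (27.19+25.25)/2 × 1.5 = 39.33
  [2.75→3.75]: (25.25+21.34)/2 × 1 = 23.295
  [3.75→5.75]: (21.34+14.58)/2 × 2 = 35.92
  Sum = 118.99 mg/L·h
k_e = ln2 / t½ = 0.693147 / 3.54 = 0.1958 h^-1
Extrapolated tail: C_last / k_e = 14.58 / 0.1958 = 74.464
AUC_0→∞ = 118.99 + 74.464 = 193.454 mg/L·h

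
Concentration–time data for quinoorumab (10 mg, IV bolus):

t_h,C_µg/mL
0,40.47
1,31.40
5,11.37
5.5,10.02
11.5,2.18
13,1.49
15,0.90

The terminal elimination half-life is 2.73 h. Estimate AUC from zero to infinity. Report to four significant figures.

Trapezoidal AUC_0→15:
  [0→1]: (40.47+31.40)/2 × 1 = 35.935
  [1→5]: (31.40+11.37)/2 × 4 = 85.54
  [5→5.5]: (11.37+10.02)/2 × 0.5 = 5.3475
  [5.5→11.5]: (10.02+2.18)/2 × 6 = 36.6
  [11.5→13]: (2.18+1.49)/2 × 1.5 = 2.7525
  [13→15]: (1.49+0.90)/2 × 2 = 2.39
  Sum = 168.565 µg/mL·h
k_e = ln2 / t½ = 0.693147 / 2.73 = 0.2539 h^-1
Extrapolated tail: C_last / k_e = 0.90 / 0.2539 = 3.545
AUC_0→∞ = 168.565 + 3.545 = 172.11 µg/mL·h

AUC = 172.1 µg/mL·h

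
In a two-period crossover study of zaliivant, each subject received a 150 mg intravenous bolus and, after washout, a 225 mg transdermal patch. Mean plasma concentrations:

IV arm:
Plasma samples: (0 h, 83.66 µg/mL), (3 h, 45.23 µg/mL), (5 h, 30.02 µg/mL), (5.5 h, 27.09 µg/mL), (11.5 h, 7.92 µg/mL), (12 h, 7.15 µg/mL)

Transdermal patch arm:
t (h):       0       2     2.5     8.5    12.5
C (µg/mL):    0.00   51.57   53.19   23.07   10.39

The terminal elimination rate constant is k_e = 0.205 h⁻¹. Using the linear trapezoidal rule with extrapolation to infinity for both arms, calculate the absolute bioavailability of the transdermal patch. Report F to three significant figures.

Trapezoidal AUC_0→12 (IV):
  [0→3]: (83.66+45.23)/2 × 3 = 193.335
  [3→5]: (45.23+30.02)/2 × 2 = 75.25
  [5→5.5]: (30.02+27.09)/2 × 0.5 = 14.2775
  [5.5→11.5]: (27.09+7.92)/2 × 6 = 105.03
  [11.5→12]: (7.92+7.15)/2 × 0.5 = 3.7675
  Sum = 391.66 µg/mL·h
IV tail: 7.15/0.205 = 34.878; AUC_iv,0→∞ = 391.66 + 34.878 = 426.538 µg/mL·h
Trapezoidal AUC_0→12.5 (transdermal patch):
  [0→2]: (0.00+51.57)/2 × 2 = 51.57
  [2→2.5]: (51.57+53.19)/2 × 0.5 = 26.19
  [2.5→8.5]: (53.19+23.07)/2 × 6 = 228.78
  [8.5→12.5]: (23.07+10.39)/2 × 4 = 66.92
  Sum = 373.46 µg/mL·h
transdermal patch tail: 10.39/0.205 = 50.683; AUC_ev,0→∞ = 373.46 + 50.683 = 424.143 µg/mL·h
F = (AUC_ev/D_ev)/(AUC_iv/D_iv) = (424.143/225)/(426.538/150) = 1.88508/2.84359 = 0.6629

F = 0.663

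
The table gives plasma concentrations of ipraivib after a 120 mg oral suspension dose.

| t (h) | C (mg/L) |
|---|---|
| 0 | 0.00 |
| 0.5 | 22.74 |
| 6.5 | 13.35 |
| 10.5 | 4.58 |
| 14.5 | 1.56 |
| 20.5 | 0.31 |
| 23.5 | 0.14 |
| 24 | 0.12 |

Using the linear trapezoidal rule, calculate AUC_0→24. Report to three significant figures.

AUC = 168 mg/L·h

Trapezoidal AUC_0→24:
  [0→0.5]: (0.00+22.74)/2 × 0.5 = 5.685
  [0.5→6.5]: (22.74+13.35)/2 × 6 = 108.27
  [6.5→10.5]: (13.35+4.58)/2 × 4 = 35.86
  [10.5→14.5]: (4.58+1.56)/2 × 4 = 12.28
  [14.5→20.5]: (1.56+0.31)/2 × 6 = 5.61
  [20.5→23.5]: (0.31+0.14)/2 × 3 = 0.675
  [23.5→24]: (0.14+0.12)/2 × 0.5 = 0.065
  Sum = 168.445 mg/L·h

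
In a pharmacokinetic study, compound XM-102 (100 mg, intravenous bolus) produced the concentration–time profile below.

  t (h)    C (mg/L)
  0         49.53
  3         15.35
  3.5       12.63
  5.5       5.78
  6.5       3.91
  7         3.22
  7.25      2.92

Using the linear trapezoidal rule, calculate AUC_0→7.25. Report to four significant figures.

Trapezoidal AUC_0→7.25:
  [0→3]: (49.53+15.35)/2 × 3 = 97.32
  [3→3.5]: (15.35+12.63)/2 × 0.5 = 6.995
  [3.5→5.5]: (12.63+5.78)/2 × 2 = 18.41
  [5.5→6.5]: (5.78+3.91)/2 × 1 = 4.845
  [6.5→7]: (3.91+3.22)/2 × 0.5 = 1.7825
  [7→7.25]: (3.22+2.92)/2 × 0.25 = 0.7675
  Sum = 130.12 mg/L·h

AUC = 130.1 mg/L·h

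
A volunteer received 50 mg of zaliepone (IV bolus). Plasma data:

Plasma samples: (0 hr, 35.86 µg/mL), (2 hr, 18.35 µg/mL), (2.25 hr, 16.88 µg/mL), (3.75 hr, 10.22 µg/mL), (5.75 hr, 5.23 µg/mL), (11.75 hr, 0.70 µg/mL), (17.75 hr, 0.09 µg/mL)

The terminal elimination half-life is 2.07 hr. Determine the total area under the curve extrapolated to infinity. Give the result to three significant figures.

AUC = 115 µg/mL·hr

Trapezoidal AUC_0→17.75:
  [0→2]: (35.86+18.35)/2 × 2 = 54.21
  [2→2.25]: (18.35+16.88)/2 × 0.25 = 4.40375
  [2.25→3.75]: (16.88+10.22)/2 × 1.5 = 20.325
  [3.75→5.75]: (10.22+5.23)/2 × 2 = 15.45
  [5.75→11.75]: (5.23+0.70)/2 × 6 = 17.79
  [11.75→17.75]: (0.70+0.09)/2 × 6 = 2.37
  Sum = 114.54875 µg/mL·hr
k_e = ln2 / t½ = 0.693147 / 2.07 = 0.3349 hr^-1
Extrapolated tail: C_last / k_e = 0.09 / 0.3349 = 0.269
AUC_0→∞ = 114.54875 + 0.269 = 114.81775 µg/mL·hr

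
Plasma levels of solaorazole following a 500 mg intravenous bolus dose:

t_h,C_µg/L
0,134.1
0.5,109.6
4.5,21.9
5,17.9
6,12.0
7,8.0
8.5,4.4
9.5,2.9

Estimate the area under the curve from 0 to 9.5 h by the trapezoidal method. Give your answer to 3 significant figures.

AUC = 372 µg/L·h

Trapezoidal AUC_0→9.5:
  [0→0.5]: (134.1+109.6)/2 × 0.5 = 60.925
  [0.5→4.5]: (109.6+21.9)/2 × 4 = 263.0
  [4.5→5]: (21.9+17.9)/2 × 0.5 = 9.95
  [5→6]: (17.9+12.0)/2 × 1 = 14.95
  [6→7]: (12.0+8.0)/2 × 1 = 10.0
  [7→8.5]: (8.0+4.4)/2 × 1.5 = 9.3
  [8.5→9.5]: (4.4+2.9)/2 × 1 = 3.65
  Sum = 371.775 µg/L·h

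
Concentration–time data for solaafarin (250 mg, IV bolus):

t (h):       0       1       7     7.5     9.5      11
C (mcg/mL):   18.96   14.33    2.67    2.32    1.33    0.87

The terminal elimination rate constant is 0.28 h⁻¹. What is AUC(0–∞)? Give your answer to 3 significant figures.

AUC = 77.3 mcg/mL·h

Trapezoidal AUC_0→11:
  [0→1]: (18.96+14.33)/2 × 1 = 16.645
  [1→7]: (14.33+2.67)/2 × 6 = 51.0
  [7→7.5]: (2.67+2.32)/2 × 0.5 = 1.2475
  [7.5→9.5]: (2.32+1.33)/2 × 2 = 3.65
  [9.5→11]: (1.33+0.87)/2 × 1.5 = 1.65
  Sum = 74.1925 mcg/mL·h
Extrapolated tail: C_last / k_e = 0.87 / 0.28 = 3.107
AUC_0→∞ = 74.1925 + 3.107 = 77.2995 mcg/mL·h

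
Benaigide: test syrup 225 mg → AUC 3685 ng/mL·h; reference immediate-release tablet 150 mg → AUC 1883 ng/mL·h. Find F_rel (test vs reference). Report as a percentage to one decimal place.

F_rel = 130.5%

F_rel = (AUC_test/D_test) / (AUC_ref/D_ref)
      = (3685/225) / (1883/150)
      = 16.3778 / 12.5533 = 1.3047 = 130.47%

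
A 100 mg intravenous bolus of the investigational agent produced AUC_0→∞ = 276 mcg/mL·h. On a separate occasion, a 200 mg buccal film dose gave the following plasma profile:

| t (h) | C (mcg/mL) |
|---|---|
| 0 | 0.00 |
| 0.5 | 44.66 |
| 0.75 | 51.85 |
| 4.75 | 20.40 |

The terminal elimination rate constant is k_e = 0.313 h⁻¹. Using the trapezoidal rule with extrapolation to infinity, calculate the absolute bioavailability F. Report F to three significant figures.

F = 0.422

Trapezoidal AUC_0→4.75 (buccal film):
  [0→0.5]: (0.00+44.66)/2 × 0.5 = 11.165
  [0.5→0.75]: (44.66+51.85)/2 × 0.25 = 12.06375
  [0.75→4.75]: (51.85+20.40)/2 × 4 = 144.5
  Sum = 167.72875 mcg/mL·h
Tail: C_last/k_e = 20.40/0.313 = 65.176
AUC_0→∞ (buccal film) = 167.72875 + 65.176 = 232.90475 mcg/mL·h
F = (AUC_ev/D_ev)/(AUC_iv/D_iv) = (232.90475/200)/(276/100) = 1.16452/2.76 = 0.4219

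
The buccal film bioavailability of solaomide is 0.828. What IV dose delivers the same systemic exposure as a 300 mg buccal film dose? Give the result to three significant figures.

D_iv = 248 mg

Systemic exposure from an extravascular dose = F × D_ev, so the equivalent IV dose is F × D_ev.
D_iv = F × D_ev = 0.828 × 300 = 248.4 mg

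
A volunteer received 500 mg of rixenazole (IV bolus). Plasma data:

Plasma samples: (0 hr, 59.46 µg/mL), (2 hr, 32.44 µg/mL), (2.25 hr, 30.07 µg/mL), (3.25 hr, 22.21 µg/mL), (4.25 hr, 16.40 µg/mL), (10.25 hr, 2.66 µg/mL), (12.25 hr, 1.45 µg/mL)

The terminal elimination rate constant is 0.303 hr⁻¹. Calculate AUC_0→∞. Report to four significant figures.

Trapezoidal AUC_0→12.25:
  [0→2]: (59.46+32.44)/2 × 2 = 91.9
  [2→2.25]: (32.44+30.07)/2 × 0.25 = 7.81375
  [2.25→3.25]: (30.07+22.21)/2 × 1 = 26.14
  [3.25→4.25]: (22.21+16.40)/2 × 1 = 19.305
  [4.25→10.25]: (16.40+2.66)/2 × 6 = 57.18
  [10.25→12.25]: (2.66+1.45)/2 × 2 = 4.11
  Sum = 206.44875 µg/mL·hr
Extrapolated tail: C_last / k_e = 1.45 / 0.303 = 4.785
AUC_0→∞ = 206.44875 + 4.785 = 211.23375 µg/mL·hr

AUC = 211.2 µg/mL·hr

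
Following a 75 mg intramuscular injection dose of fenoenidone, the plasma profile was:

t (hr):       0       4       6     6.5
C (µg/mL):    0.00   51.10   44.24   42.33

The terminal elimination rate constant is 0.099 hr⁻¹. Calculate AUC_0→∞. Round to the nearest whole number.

Trapezoidal AUC_0→6.5:
  [0→4]: (0.00+51.10)/2 × 4 = 102.2
  [4→6]: (51.10+44.24)/2 × 2 = 95.34
  [6→6.5]: (44.24+42.33)/2 × 0.5 = 21.6425
  Sum = 219.1825 µg/mL·hr
Extrapolated tail: C_last / k_e = 42.33 / 0.099 = 427.576
AUC_0→∞ = 219.1825 + 427.576 = 646.7585 µg/mL·hr

AUC = 647 µg/mL·hr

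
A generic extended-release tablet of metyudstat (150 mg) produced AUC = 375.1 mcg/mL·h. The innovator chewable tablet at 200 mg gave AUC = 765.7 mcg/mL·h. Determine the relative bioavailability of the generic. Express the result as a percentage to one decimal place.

F_rel = (AUC_test/D_test) / (AUC_ref/D_ref)
      = (375.1/150) / (765.7/200)
      = 2.50067 / 3.8285 = 0.6532 = 65.32%

F_rel = 65.3%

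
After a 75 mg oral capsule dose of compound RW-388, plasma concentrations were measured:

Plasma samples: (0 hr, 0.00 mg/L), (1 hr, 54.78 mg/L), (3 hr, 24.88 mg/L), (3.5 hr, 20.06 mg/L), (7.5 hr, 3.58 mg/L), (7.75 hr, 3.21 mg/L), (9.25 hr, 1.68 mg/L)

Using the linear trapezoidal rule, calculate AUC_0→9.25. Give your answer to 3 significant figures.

AUC = 170 mg/L·hr

Trapezoidal AUC_0→9.25:
  [0→1]: (0.00+54.78)/2 × 1 = 27.39
  [1→3]: (54.78+24.88)/2 × 2 = 79.66
  [3→3.5]: (24.88+20.06)/2 × 0.5 = 11.235
  [3.5→7.5]: (20.06+3.58)/2 × 4 = 47.28
  [7.5→7.75]: (3.58+3.21)/2 × 0.25 = 0.84875
  [7.75→9.25]: (3.21+1.68)/2 × 1.5 = 3.6675
  Sum = 170.08125 mg/L·hr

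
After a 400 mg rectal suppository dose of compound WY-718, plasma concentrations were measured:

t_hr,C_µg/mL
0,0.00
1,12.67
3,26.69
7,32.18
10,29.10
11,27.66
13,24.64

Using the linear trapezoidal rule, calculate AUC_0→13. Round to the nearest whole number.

AUC = 336 µg/mL·hr

Trapezoidal AUC_0→13:
  [0→1]: (0.00+12.67)/2 × 1 = 6.335
  [1→3]: (12.67+26.69)/2 × 2 = 39.36
  [3→7]: (26.69+32.18)/2 × 4 = 117.74
  [7→10]: (32.18+29.10)/2 × 3 = 91.92
  [10→11]: (29.10+27.66)/2 × 1 = 28.38
  [11→13]: (27.66+24.64)/2 × 2 = 52.3
  Sum = 336.035 µg/mL·hr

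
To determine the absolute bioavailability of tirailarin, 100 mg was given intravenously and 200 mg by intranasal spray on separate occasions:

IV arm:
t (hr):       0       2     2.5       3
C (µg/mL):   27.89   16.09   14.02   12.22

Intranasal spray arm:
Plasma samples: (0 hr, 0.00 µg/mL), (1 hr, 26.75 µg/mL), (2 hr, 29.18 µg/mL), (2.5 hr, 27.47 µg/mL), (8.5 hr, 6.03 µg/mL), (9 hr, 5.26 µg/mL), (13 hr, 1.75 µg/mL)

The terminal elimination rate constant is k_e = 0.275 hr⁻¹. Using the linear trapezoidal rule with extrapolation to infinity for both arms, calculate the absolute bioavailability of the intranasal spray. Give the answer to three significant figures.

Trapezoidal AUC_0→3 (IV):
  [0→2]: (27.89+16.09)/2 × 2 = 43.98
  [2→2.5]: (16.09+14.02)/2 × 0.5 = 7.5275
  [2.5→3]: (14.02+12.22)/2 × 0.5 = 6.56
  Sum = 58.0675 µg/mL·hr
IV tail: 12.22/0.275 = 44.436; AUC_iv,0→∞ = 58.0675 + 44.436 = 102.5035 µg/mL·hr
Trapezoidal AUC_0→13 (intranasal spray):
  [0→1]: (0.00+26.75)/2 × 1 = 13.375
  [1→2]: (26.75+29.18)/2 × 1 = 27.965
  [2→2.5]: (29.18+27.47)/2 × 0.5 = 14.1625
  [2.5→8.5]: (27.47+6.03)/2 × 6 = 100.5
  [8.5→9]: (6.03+5.26)/2 × 0.5 = 2.8225
  [9→13]: (5.26+1.75)/2 × 4 = 14.02
  Sum = 172.845 µg/mL·hr
intranasal spray tail: 1.75/0.275 = 6.364; AUC_ev,0→∞ = 172.845 + 6.364 = 179.209 µg/mL·hr
F = (AUC_ev/D_ev)/(AUC_iv/D_iv) = (179.209/200)/(102.5035/100) = 0.896045/1.025035 = 0.8742

F = 0.874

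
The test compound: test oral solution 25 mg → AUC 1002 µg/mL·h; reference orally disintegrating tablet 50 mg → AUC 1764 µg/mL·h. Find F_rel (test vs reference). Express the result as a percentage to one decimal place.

F_rel = (AUC_test/D_test) / (AUC_ref/D_ref)
      = (1002/25) / (1764/50)
      = 40.08 / 35.28 = 1.1361 = 113.61%

F_rel = 113.6%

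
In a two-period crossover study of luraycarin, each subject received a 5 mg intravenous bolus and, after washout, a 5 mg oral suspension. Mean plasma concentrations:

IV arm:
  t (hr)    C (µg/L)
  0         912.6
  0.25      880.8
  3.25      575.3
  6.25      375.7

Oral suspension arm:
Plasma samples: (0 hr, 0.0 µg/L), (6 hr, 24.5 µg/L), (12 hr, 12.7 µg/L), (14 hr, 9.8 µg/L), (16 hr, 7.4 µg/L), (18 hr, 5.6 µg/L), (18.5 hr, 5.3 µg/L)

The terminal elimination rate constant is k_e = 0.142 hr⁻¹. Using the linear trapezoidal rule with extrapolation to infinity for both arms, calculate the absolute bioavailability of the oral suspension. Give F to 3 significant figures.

Trapezoidal AUC_0→6.25 (IV):
  [0→0.25]: (912.6+880.8)/2 × 0.25 = 224.175
  [0.25→3.25]: (880.8+575.3)/2 × 3 = 2184.15
  [3.25→6.25]: (575.3+375.7)/2 × 3 = 1426.5
  Sum = 3834.825 µg/L·hr
IV tail: 375.7/0.142 = 2645.775; AUC_iv,0→∞ = 3834.825 + 2645.775 = 6480.6 µg/L·hr
Trapezoidal AUC_0→18.5 (oral suspension):
  [0→6]: (0.0+24.5)/2 × 6 = 73.5
  [6→12]: (24.5+12.7)/2 × 6 = 111.6
  [12→14]: (12.7+9.8)/2 × 2 = 22.5
  [14→16]: (9.8+7.4)/2 × 2 = 17.2
  [16→18]: (7.4+5.6)/2 × 2 = 13.0
  [18→18.5]: (5.6+5.3)/2 × 0.5 = 2.725
  Sum = 240.525 µg/L·hr
oral suspension tail: 5.3/0.142 = 37.324; AUC_ev,0→∞ = 240.525 + 37.324 = 277.849 µg/L·hr
F = (AUC_ev/D_ev)/(AUC_iv/D_iv) = (277.849/5)/(6480.6/5) = 55.5698/1296.12 = 0.0429

F = 0.0429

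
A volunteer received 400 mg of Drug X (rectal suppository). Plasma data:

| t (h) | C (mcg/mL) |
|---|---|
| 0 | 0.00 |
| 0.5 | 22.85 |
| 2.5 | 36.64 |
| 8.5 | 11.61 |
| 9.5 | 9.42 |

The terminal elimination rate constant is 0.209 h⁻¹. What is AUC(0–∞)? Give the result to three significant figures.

Trapezoidal AUC_0→9.5:
  [0→0.5]: (0.00+22.85)/2 × 0.5 = 5.7125
  [0.5→2.5]: (22.85+36.64)/2 × 2 = 59.49
  [2.5→8.5]: (36.64+11.61)/2 × 6 = 144.75
  [8.5→9.5]: (11.61+9.42)/2 × 1 = 10.515
  Sum = 220.4675 mcg/mL·h
Extrapolated tail: C_last / k_e = 9.42 / 0.209 = 45.072
AUC_0→∞ = 220.4675 + 45.072 = 265.5395 mcg/mL·h

AUC = 266 mcg/mL·h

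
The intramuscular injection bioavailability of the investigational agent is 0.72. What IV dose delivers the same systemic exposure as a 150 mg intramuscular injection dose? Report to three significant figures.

Systemic exposure from an extravascular dose = F × D_ev, so the equivalent IV dose is F × D_ev.
D_iv = F × D_ev = 0.72 × 150 = 108 mg

D_iv = 108 mg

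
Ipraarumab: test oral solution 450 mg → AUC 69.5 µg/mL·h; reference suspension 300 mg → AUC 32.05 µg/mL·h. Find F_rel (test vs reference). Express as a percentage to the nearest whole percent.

F_rel = 145%

F_rel = (AUC_test/D_test) / (AUC_ref/D_ref)
      = (69.5/450) / (32.05/300)
      = 0.154444 / 0.106833 = 1.4457 = 144.57%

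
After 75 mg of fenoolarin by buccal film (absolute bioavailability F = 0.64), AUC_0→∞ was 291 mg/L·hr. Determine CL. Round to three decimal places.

CL = 0.165 L/hr

CL = F × Dose / AUC_0→∞
   = 0.64 × 75 / 291 = 0.164948 L/hr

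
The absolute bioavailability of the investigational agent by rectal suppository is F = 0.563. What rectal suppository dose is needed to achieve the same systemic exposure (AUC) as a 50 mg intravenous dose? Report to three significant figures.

D_rectal = 88.8 mg

For equal systemic exposure: F × D_ev = D_iv
D_ev = D_iv / F = 50 / 0.563 = 88.8099 mg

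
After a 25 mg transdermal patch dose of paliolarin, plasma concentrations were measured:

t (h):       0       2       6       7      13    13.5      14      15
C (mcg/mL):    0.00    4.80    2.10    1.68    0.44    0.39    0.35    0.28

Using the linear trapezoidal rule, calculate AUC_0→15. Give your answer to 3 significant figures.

AUC = 27.6 mcg/mL·h

Trapezoidal AUC_0→15:
  [0→2]: (0.00+4.80)/2 × 2 = 4.8
  [2→6]: (4.80+2.10)/2 × 4 = 13.8
  [6→7]: (2.10+1.68)/2 × 1 = 1.89
  [7→13]: (1.68+0.44)/2 × 6 = 6.36
  [13→13.5]: (0.44+0.39)/2 × 0.5 = 0.2075
  [13.5→14]: (0.39+0.35)/2 × 0.5 = 0.185
  [14→15]: (0.35+0.28)/2 × 1 = 0.315
  Sum = 27.5575 mcg/mL·h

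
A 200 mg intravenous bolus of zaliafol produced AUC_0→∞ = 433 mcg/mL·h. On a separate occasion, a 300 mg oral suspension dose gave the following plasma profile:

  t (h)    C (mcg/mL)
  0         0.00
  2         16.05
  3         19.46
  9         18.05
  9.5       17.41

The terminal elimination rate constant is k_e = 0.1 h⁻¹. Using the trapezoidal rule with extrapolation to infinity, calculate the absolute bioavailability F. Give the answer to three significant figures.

F = 0.507

Trapezoidal AUC_0→9.5 (oral suspension):
  [0→2]: (0.00+16.05)/2 × 2 = 16.05
  [2→3]: (16.05+19.46)/2 × 1 = 17.755
  [3→9]: (19.46+18.05)/2 × 6 = 112.53
  [9→9.5]: (18.05+17.41)/2 × 0.5 = 8.865
  Sum = 155.2 mcg/mL·h
Tail: C_last/k_e = 17.41/0.1 = 174.100
AUC_0→∞ (oral suspension) = 155.2 + 174.100 = 329.3 mcg/mL·h
F = (AUC_ev/D_ev)/(AUC_iv/D_iv) = (329.3/300)/(433/200) = 1.09767/2.165 = 0.5070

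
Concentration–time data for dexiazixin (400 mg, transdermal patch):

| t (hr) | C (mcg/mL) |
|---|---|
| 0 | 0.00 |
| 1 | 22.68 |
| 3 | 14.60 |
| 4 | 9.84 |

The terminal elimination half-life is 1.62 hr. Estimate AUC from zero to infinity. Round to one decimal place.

AUC = 83.8 mcg/mL·hr

Trapezoidal AUC_0→4:
  [0→1]: (0.00+22.68)/2 × 1 = 11.34
  [1→3]: (22.68+14.60)/2 × 2 = 37.28
  [3→4]: (14.60+9.84)/2 × 1 = 12.22
  Sum = 60.84 mcg/mL·hr
k_e = ln2 / t½ = 0.693147 / 1.62 = 0.4279 hr^-1
Extrapolated tail: C_last / k_e = 9.84 / 0.4279 = 22.996
AUC_0→∞ = 60.84 + 22.996 = 83.836 mcg/mL·hr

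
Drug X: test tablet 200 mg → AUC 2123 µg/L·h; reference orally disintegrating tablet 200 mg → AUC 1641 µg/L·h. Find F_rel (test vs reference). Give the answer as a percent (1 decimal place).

F_rel = (AUC_test/D_test) / (AUC_ref/D_ref)
      = (2123/200) / (1641/200)
      = 10.615 / 8.205 = 1.2937 = 129.37%

F_rel = 129.4%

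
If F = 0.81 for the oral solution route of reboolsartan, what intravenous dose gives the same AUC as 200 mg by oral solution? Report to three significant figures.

Systemic exposure from an extravascular dose = F × D_ev, so the equivalent IV dose is F × D_ev.
D_iv = F × D_ev = 0.81 × 200 = 162 mg

D_iv = 162 mg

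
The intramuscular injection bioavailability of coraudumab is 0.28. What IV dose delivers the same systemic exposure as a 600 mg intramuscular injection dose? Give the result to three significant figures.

Systemic exposure from an extravascular dose = F × D_ev, so the equivalent IV dose is F × D_ev.
D_iv = F × D_ev = 0.28 × 600 = 168 mg

D_iv = 168 mg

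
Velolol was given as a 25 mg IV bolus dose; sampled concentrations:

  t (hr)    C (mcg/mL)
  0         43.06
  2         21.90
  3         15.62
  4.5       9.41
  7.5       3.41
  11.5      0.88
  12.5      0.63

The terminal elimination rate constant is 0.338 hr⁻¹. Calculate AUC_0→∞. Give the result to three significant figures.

Trapezoidal AUC_0→12.5:
  [0→2]: (43.06+21.90)/2 × 2 = 64.96
  [2→3]: (21.90+15.62)/2 × 1 = 18.76
  [3→4.5]: (15.62+9.41)/2 × 1.5 = 18.7725
  [4.5→7.5]: (9.41+3.41)/2 × 3 = 19.23
  [7.5→11.5]: (3.41+0.88)/2 × 4 = 8.58
  [11.5→12.5]: (0.88+0.63)/2 × 1 = 0.755
  Sum = 131.0575 mcg/mL·hr
Extrapolated tail: C_last / k_e = 0.63 / 0.338 = 1.864
AUC_0→∞ = 131.0575 + 1.864 = 132.9215 mcg/mL·hr

AUC = 133 mcg/mL·hr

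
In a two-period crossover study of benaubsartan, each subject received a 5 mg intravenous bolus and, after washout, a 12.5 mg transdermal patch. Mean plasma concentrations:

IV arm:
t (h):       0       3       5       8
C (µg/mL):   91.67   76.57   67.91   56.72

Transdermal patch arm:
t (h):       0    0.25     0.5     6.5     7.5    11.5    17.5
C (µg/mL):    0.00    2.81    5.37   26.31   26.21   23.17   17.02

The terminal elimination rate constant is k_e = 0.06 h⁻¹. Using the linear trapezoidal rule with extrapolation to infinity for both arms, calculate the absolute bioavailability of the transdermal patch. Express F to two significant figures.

Trapezoidal AUC_0→8 (IV):
  [0→3]: (91.67+76.57)/2 × 3 = 252.36
  [3→5]: (76.57+67.91)/2 × 2 = 144.48
  [5→8]: (67.91+56.72)/2 × 3 = 186.945
  Sum = 583.785 µg/mL·h
IV tail: 56.72/0.06 = 945.333; AUC_iv,0→∞ = 583.785 + 945.333 = 1529.118 µg/mL·h
Trapezoidal AUC_0→17.5 (transdermal patch):
  [0→0.25]: (0.00+2.81)/2 × 0.25 = 0.35125
  [0.25→0.5]: (2.81+5.37)/2 × 0.25 = 1.0225
  [0.5→6.5]: (5.37+26.31)/2 × 6 = 95.04
  [6.5→7.5]: (26.31+26.21)/2 × 1 = 26.26
  [7.5→11.5]: (26.21+23.17)/2 × 4 = 98.76
  [11.5→17.5]: (23.17+17.02)/2 × 6 = 120.57
  Sum = 342.00375 µg/mL·h
transdermal patch tail: 17.02/0.06 = 283.667; AUC_ev,0→∞ = 342.00375 + 283.667 = 625.67075 µg/mL·h
F = (AUC_ev/D_ev)/(AUC_iv/D_iv) = (625.67075/12.5)/(1529.118/5) = 50.05366/305.8236 = 0.1637

F = 0.16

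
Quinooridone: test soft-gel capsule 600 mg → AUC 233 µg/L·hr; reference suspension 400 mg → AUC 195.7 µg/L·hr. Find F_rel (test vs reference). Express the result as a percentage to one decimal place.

F_rel = 79.4%

F_rel = (AUC_test/D_test) / (AUC_ref/D_ref)
      = (233/600) / (195.7/400)
      = 0.388333 / 0.48925 = 0.7937 = 79.37%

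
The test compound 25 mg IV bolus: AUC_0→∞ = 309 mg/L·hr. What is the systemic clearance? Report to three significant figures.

CL = Dose_iv / AUC_0→∞
   = 25 / 309 = 0.0809061 L/hr

CL = 0.0809 L/hr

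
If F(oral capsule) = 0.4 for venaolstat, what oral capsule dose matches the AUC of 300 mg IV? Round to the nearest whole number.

D_oral = 750 mg

For equal systemic exposure: F × D_ev = D_iv
D_ev = D_iv / F = 300 / 0.4 = 750 mg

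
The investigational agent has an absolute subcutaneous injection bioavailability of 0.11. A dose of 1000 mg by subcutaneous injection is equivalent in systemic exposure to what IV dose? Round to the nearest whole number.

D_iv = 110 mg

Systemic exposure from an extravascular dose = F × D_ev, so the equivalent IV dose is F × D_ev.
D_iv = F × D_ev = 0.11 × 1000 = 110 mg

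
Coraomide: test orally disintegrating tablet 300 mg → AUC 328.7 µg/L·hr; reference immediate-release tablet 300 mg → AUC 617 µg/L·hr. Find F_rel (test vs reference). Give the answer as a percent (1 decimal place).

F_rel = (AUC_test/D_test) / (AUC_ref/D_ref)
      = (328.7/300) / (617/300)
      = 1.09567 / 2.05667 = 0.5327 = 53.27%

F_rel = 53.3%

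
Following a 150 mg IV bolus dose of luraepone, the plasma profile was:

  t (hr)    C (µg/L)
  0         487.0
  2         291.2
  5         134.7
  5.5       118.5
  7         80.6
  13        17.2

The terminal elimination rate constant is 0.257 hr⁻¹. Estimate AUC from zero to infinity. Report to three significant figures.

AUC = 1990 µg/L·hr

Trapezoidal AUC_0→13:
  [0→2]: (487.0+291.2)/2 × 2 = 778.2
  [2→5]: (291.2+134.7)/2 × 3 = 638.85
  [5→5.5]: (134.7+118.5)/2 × 0.5 = 63.3
  [5.5→7]: (118.5+80.6)/2 × 1.5 = 149.325
  [7→13]: (80.6+17.2)/2 × 6 = 293.4
  Sum = 1923.075 µg/L·hr
Extrapolated tail: C_last / k_e = 17.2 / 0.257 = 66.926
AUC_0→∞ = 1923.075 + 66.926 = 1990.001 µg/L·hr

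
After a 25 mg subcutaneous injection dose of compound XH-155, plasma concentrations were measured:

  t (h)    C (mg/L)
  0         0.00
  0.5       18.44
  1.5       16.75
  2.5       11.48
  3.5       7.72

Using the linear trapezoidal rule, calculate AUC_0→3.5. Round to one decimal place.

AUC = 45.9 mg/L·h

Trapezoidal AUC_0→3.5:
  [0→0.5]: (0.00+18.44)/2 × 0.5 = 4.61
  [0.5→1.5]: (18.44+16.75)/2 × 1 = 17.595
  [1.5→2.5]: (16.75+11.48)/2 × 1 = 14.115
  [2.5→3.5]: (11.48+7.72)/2 × 1 = 9.6
  Sum = 45.92 mg/L·h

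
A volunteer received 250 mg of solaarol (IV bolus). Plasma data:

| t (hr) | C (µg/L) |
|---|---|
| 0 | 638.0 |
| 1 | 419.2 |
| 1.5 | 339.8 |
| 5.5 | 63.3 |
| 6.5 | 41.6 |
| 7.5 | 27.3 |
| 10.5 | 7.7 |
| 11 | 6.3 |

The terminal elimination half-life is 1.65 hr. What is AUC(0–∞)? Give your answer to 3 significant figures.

Trapezoidal AUC_0→11:
  [0→1]: (638.0+419.2)/2 × 1 = 528.6
  [1→1.5]: (419.2+339.8)/2 × 0.5 = 189.75
  [1.5→5.5]: (339.8+63.3)/2 × 4 = 806.2
  [5.5→6.5]: (63.3+41.6)/2 × 1 = 52.45
  [6.5→7.5]: (41.6+27.3)/2 × 1 = 34.45
  [7.5→10.5]: (27.3+7.7)/2 × 3 = 52.5
  [10.5→11]: (7.7+6.3)/2 × 0.5 = 3.5
  Sum = 1667.45 µg/L·hr
k_e = ln2 / t½ = 0.693147 / 1.65 = 0.4201 hr^-1
Extrapolated tail: C_last / k_e = 6.3 / 0.4201 = 14.996
AUC_0→∞ = 1667.45 + 14.996 = 1682.446 µg/L·hr

AUC = 1680 µg/L·hr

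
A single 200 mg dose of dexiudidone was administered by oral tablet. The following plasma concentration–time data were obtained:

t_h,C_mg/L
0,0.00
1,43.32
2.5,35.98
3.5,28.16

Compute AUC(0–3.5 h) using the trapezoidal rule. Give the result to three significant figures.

Trapezoidal AUC_0→3.5:
  [0→1]: (0.00+43.32)/2 × 1 = 21.66
  [1→2.5]: (43.32+35.98)/2 × 1.5 = 59.475
  [2.5→3.5]: (35.98+28.16)/2 × 1 = 32.07
  Sum = 113.205 mg/L·h

AUC = 113 mg/L·h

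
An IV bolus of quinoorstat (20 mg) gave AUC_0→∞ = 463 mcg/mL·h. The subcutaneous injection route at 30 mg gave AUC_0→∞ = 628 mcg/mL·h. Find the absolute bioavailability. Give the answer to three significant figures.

F = (AUC_ev / D_ev) / (AUC_iv / D_iv)
  = (628/30) / (463/20)
  = 20.9333 / 23.15 = 0.9042

F = 0.904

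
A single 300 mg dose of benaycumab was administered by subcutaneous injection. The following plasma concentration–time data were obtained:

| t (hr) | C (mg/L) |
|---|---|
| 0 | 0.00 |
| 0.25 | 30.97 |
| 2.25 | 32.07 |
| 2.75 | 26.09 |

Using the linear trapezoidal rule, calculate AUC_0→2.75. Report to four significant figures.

AUC = 81.45 mg/L·hr

Trapezoidal AUC_0→2.75:
  [0→0.25]: (0.00+30.97)/2 × 0.25 = 3.87125
  [0.25→2.25]: (30.97+32.07)/2 × 2 = 63.04
  [2.25→2.75]: (32.07+26.09)/2 × 0.5 = 14.54
  Sum = 81.45125 mg/L·hr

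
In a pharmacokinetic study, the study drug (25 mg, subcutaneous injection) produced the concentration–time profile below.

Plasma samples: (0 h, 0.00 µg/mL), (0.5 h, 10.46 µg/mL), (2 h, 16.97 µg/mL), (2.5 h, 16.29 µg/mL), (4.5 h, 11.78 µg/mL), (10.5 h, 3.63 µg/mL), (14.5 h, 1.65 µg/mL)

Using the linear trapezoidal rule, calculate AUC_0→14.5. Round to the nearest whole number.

Trapezoidal AUC_0→14.5:
  [0→0.5]: (0.00+10.46)/2 × 0.5 = 2.615
  [0.5→2]: (10.46+16.97)/2 × 1.5 = 20.5725
  [2→2.5]: (16.97+16.29)/2 × 0.5 = 8.315
  [2.5→4.5]: (16.29+11.78)/2 × 2 = 28.07
  [4.5→10.5]: (11.78+3.63)/2 × 6 = 46.23
  [10.5→14.5]: (3.63+1.65)/2 × 4 = 10.56
  Sum = 116.3625 µg/mL·h

AUC = 116 µg/mL·h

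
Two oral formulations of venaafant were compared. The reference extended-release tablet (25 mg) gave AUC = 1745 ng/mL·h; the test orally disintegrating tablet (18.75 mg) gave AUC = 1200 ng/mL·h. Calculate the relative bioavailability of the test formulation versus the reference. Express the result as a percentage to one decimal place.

F_rel = 91.7%

F_rel = (AUC_test/D_test) / (AUC_ref/D_ref)
      = (1200/18.75) / (1745/25)
      = 64 / 69.8 = 0.9169 = 91.69%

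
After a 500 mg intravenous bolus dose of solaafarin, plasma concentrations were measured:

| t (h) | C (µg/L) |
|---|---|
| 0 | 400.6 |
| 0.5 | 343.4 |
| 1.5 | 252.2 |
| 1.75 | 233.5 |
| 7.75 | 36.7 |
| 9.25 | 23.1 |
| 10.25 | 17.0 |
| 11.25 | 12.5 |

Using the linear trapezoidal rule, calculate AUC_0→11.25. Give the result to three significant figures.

Trapezoidal AUC_0→11.25:
  [0→0.5]: (400.6+343.4)/2 × 0.5 = 186.0
  [0.5→1.5]: (343.4+252.2)/2 × 1 = 297.8
  [1.5→1.75]: (252.2+233.5)/2 × 0.25 = 60.7125
  [1.75→7.75]: (233.5+36.7)/2 × 6 = 810.6
  [7.75→9.25]: (36.7+23.1)/2 × 1.5 = 44.85
  [9.25→10.25]: (23.1+17.0)/2 × 1 = 20.05
  [10.25→11.25]: (17.0+12.5)/2 × 1 = 14.75
  Sum = 1434.7625 µg/L·h

AUC = 1430 µg/L·h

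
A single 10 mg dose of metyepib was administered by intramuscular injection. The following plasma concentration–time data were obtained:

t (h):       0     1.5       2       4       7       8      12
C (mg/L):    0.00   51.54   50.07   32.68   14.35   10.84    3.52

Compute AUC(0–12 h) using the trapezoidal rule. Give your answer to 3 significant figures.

AUC = 259 mg/L·h

Trapezoidal AUC_0→12:
  [0→1.5]: (0.00+51.54)/2 × 1.5 = 38.655
  [1.5→2]: (51.54+50.07)/2 × 0.5 = 25.4025
  [2→4]: (50.07+32.68)/2 × 2 = 82.75
  [4→7]: (32.68+14.35)/2 × 3 = 70.545
  [7→8]: (14.35+10.84)/2 × 1 = 12.595
  [8→12]: (10.84+3.52)/2 × 4 = 28.72
  Sum = 258.6675 mg/L·h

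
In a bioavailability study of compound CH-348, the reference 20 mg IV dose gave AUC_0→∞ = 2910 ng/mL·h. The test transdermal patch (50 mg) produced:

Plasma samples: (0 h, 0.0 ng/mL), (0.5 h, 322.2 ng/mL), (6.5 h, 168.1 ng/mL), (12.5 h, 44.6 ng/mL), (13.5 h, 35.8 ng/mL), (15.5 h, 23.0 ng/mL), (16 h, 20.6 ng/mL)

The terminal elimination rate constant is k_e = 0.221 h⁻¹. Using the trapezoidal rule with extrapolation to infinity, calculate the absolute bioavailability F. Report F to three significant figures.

Trapezoidal AUC_0→16 (transdermal patch):
  [0→0.5]: (0.0+322.2)/2 × 0.5 = 80.55
  [0.5→6.5]: (322.2+168.1)/2 × 6 = 1470.9
  [6.5→12.5]: (168.1+44.6)/2 × 6 = 638.1
  [12.5→13.5]: (44.6+35.8)/2 × 1 = 40.2
  [13.5→15.5]: (35.8+23.0)/2 × 2 = 58.8
  [15.5→16]: (23.0+20.6)/2 × 0.5 = 10.9
  Sum = 2299.45 ng/mL·h
Tail: C_last/k_e = 20.6/0.221 = 93.213
AUC_0→∞ (transdermal patch) = 2299.45 + 93.213 = 2392.663 ng/mL·h
F = (AUC_ev/D_ev)/(AUC_iv/D_iv) = (2392.663/50)/(2910/20) = 47.85326/145.5 = 0.3289

F = 0.329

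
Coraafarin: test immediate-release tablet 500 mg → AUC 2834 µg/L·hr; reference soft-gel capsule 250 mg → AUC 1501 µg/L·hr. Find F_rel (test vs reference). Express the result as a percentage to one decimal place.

F_rel = (AUC_test/D_test) / (AUC_ref/D_ref)
      = (2834/500) / (1501/250)
      = 5.668 / 6.004 = 0.9440 = 94.40%

F_rel = 94.4%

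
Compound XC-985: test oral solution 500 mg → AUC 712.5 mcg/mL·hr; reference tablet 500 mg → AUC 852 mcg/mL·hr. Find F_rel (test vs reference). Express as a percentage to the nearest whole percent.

F_rel = (AUC_test/D_test) / (AUC_ref/D_ref)
      = (712.5/500) / (852/500)
      = 1.425 / 1.704 = 0.8363 = 83.63%

F_rel = 84%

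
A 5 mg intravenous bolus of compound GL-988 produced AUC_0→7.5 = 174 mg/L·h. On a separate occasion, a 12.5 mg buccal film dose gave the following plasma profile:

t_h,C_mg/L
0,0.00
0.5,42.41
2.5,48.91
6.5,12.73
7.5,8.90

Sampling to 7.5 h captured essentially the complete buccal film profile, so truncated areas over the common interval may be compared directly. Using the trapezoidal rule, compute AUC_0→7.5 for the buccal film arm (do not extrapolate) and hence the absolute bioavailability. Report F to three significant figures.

Trapezoidal AUC_0→7.5 (buccal film):
  [0→0.5]: (0.00+42.41)/2 × 0.5 = 10.6025
  [0.5→2.5]: (42.41+48.91)/2 × 2 = 91.32
  [2.5→6.5]: (48.91+12.73)/2 × 4 = 123.28
  [6.5→7.5]: (12.73+8.90)/2 × 1 = 10.815
  Sum = 236.0175 mg/L·h
F = (AUC_ev/D_ev)/(AUC_iv/D_iv) = (236.0175/12.5)/(174/5) = 18.8814/34.8 = 0.5426

F = 0.543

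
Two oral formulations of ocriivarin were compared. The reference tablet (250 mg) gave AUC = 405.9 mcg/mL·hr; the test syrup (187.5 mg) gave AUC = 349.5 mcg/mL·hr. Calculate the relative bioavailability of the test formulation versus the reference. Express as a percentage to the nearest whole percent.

F_rel = (AUC_test/D_test) / (AUC_ref/D_ref)
      = (349.5/187.5) / (405.9/250)
      = 1.864 / 1.6236 = 1.1481 = 114.81%

F_rel = 115%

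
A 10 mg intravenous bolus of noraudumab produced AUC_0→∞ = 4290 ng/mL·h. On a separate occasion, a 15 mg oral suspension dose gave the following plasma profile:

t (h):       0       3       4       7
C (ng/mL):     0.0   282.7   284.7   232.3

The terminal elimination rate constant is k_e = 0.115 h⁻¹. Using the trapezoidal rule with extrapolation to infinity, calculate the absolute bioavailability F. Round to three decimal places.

Trapezoidal AUC_0→7 (oral suspension):
  [0→3]: (0.0+282.7)/2 × 3 = 424.05
  [3→4]: (282.7+284.7)/2 × 1 = 283.7
  [4→7]: (284.7+232.3)/2 × 3 = 775.5
  Sum = 1483.25 ng/mL·h
Tail: C_last/k_e = 232.3/0.115 = 2020.000
AUC_0→∞ (oral suspension) = 1483.25 + 2020.000 = 3503.25 ng/mL·h
F = (AUC_ev/D_ev)/(AUC_iv/D_iv) = (3503.25/15)/(4290/10) = 233.55/429 = 0.5444

F = 0.544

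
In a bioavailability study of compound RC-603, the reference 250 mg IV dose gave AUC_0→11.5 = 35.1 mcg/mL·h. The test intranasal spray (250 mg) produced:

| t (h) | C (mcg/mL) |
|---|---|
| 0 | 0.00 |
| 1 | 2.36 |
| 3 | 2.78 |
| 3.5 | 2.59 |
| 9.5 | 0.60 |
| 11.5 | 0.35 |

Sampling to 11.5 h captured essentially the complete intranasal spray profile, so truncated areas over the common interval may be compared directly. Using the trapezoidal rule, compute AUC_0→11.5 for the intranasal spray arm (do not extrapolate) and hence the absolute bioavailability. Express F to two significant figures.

Trapezoidal AUC_0→11.5 (intranasal spray):
  [0→1]: (0.00+2.36)/2 × 1 = 1.18
  [1→3]: (2.36+2.78)/2 × 2 = 5.14
  [3→3.5]: (2.78+2.59)/2 × 0.5 = 1.3425
  [3.5→9.5]: (2.59+0.60)/2 × 6 = 9.57
  [9.5→11.5]: (0.60+0.35)/2 × 2 = 0.95
  Sum = 18.1825 mcg/mL·h
F = (AUC_ev/D_ev)/(AUC_iv/D_iv) = (18.1825/250)/(35.1/250) = 0.07273/0.1404 = 0.5180

F = 0.52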